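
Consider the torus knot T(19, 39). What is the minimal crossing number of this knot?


For a torus knot T(p, q) with gcd(p,q)=1,
the crossing number is min(p*(q-1), q*(p-1)).
p*(q-1) = 19*38 = 722
q*(p-1) = 39*18 = 702
min(722, 702) = 702

702


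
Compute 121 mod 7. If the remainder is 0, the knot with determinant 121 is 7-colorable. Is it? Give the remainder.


Step 1: A knot is p-colorable if and only if p divides its determinant.
Step 2: Compute 121 mod 7.
121 = 17 * 7 + 2
Step 3: 121 mod 7 = 2
Step 4: The knot is 7-colorable: no

2


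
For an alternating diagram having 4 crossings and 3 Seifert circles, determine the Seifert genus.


For alternating knots, g = (c - s + 1)/2.
= (4 - 3 + 1)/2
= 2/2 = 1

1


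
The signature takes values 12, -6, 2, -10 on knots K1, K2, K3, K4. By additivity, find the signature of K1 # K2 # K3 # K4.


The signature is additive under connected sum.
signature(K1 # K2 # K3 # K4) = (12) + (-6) + (2) + (-10)
= -2

-2


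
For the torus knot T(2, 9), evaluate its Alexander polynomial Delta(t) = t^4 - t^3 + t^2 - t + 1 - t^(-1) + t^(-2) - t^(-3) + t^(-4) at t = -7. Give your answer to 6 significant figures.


Substituting t = -7 into Delta(t) = t^4 - t^3 + t^2 - t + 1 - t^(-1) + t^(-2) - t^(-3) + t^(-4):
Term values: (2401) + (343) + (49) + (7) + (1) + (0.142857) + (0.0204082) + (0.00291545) + (0.000416493)
Sum = 2801.166597
Rounded to 6 significant figures: 2801.17

2801.17


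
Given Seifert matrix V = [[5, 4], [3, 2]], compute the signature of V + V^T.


Step 1: V + V^T = [[10, 7], [7, 4]]
Step 2: trace = 14, det = -9
Step 3: Discriminant = 14^2 - 4*(-9) = 232
Step 4: Eigenvalues: 14.6158, -0.615773
Step 5: Signature = (# positive eigenvalues) - (# negative eigenvalues) = 0

0


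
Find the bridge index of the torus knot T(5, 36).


The bridge number of T(p,q) is min(p,q).
min(5, 36) = 5

5


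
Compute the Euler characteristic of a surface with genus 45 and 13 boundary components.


chi = 2 - 2g - b
= 2 - 2*45 - 13
= 2 - 90 - 13 = -101

-101


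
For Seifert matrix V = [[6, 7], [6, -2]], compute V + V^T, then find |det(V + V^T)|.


Step 1: Form V + V^T where V = [[6, 7], [6, -2]]
  V^T = [[6, 6], [7, -2]]
  V + V^T = [[12, 13], [13, -4]]
Step 2: det(V + V^T) = 12*(-4) - 13*13
  = -48 - 169 = -217
Step 3: Knot determinant = |det(V + V^T)| = |-217| = 217

217


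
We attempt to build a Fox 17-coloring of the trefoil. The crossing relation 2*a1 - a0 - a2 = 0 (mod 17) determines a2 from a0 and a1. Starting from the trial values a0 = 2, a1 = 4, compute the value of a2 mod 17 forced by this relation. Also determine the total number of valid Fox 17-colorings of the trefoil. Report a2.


Step 1: Apply the given crossing relation 2*a1 - a0 - a2 = 0 (mod 17).
  a2 = 2*a1 - a0 mod 17
  a2 = 2*4 - 2 mod 17
  a2 = 8 - 2 mod 17
  a2 = 6 mod 17 = 6
Step 2: The trefoil has determinant 3.
  Number of Fox p-colorings (p prime) is p^2 if p = 3, else p.
  Since 17 does not divide 3, only trivial (constant) colorings exist.
  (So the trial a0 = 2, a1 = 4 with a0 != a1 does NOT extend to a valid coloring of the whole trefoil: the other two crossing relations require 3*(a1 - a0) = 0 (mod 17), which fails.)
  Total colorings = 17
Step 3: a2 = 6, total Fox 17-colorings = 17

6


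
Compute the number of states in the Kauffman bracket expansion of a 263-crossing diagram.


Each crossing contributes 2 choices (A-smoothing or B-smoothing).
Total states = 2^263 = 14821387422376473014217086081112052205218558037201992197050570753012880593911808

14821387422376473014217086081112052205218558037201992197050570753012880593911808


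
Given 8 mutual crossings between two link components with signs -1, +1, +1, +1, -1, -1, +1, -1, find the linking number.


Step 1: Count positive crossings: 4
Step 2: Count negative crossings: 4
Step 3: Sum of signs = 4 - 4 = 0
Step 4: Linking number = sum/2 = 0/2 = 0

0


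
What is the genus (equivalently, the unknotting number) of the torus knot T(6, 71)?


For a torus knot T(p,q), both the unknotting number and genus equal (p-1)(q-1)/2.
= (6-1)(71-1)/2
= 5*70/2
= 350/2 = 175

175


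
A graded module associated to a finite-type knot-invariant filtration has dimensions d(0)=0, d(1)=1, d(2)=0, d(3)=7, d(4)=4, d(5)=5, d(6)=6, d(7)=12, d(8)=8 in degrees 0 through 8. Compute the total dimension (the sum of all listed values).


Total dimension = d(0) + d(1) + ... + d(8)
= 0 + 1 + 0 + 7 + 4 + 5 + 6 + 12 + 8
= 43

43


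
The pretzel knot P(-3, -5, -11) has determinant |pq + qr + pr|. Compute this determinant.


Step 1: Compute pq + qr + pr.
pq = (-3)*(-5) = 15
qr = (-5)*(-11) = 55
pr = (-3)*(-11) = 33
pq + qr + pr = 15 + 55 + 33 = 103
Step 2: Take absolute value.
det(P(-3,-5,-11)) = |103| = 103

103


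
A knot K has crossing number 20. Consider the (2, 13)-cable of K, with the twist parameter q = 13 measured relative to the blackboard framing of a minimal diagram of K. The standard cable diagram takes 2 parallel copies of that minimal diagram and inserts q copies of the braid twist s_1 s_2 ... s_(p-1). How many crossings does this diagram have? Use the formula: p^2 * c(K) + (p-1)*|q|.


Step 1: Each of the c(K) crossings of the companion diagram becomes p*p = p^2 crossings among the p parallel strands, and each of the |q| twists s_1 s_2 ... s_(p-1) adds (p-1) crossings.
  Crossings = p^2 * c(K) + (p-1)*|q|
Step 2: = 2^2 * 20 + (2-1)*13
Step 3: = 4*20 + 1*13
Step 4: = 80 + 13 = 93

93


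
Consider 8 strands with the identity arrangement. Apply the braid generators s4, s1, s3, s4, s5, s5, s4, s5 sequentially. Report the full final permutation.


Starting with identity [1, 2, 3, 4, 5, 6, 7, 8].
Apply generators in sequence:
  After s4: [1, 2, 3, 5, 4, 6, 7, 8]
  After s1: [2, 1, 3, 5, 4, 6, 7, 8]
  After s3: [2, 1, 5, 3, 4, 6, 7, 8]
  After s4: [2, 1, 5, 4, 3, 6, 7, 8]
  After s5: [2, 1, 5, 4, 6, 3, 7, 8]
  After s5: [2, 1, 5, 4, 3, 6, 7, 8]
  After s4: [2, 1, 5, 3, 4, 6, 7, 8]
  After s5: [2, 1, 5, 3, 6, 4, 7, 8]
Final permutation: [2, 1, 5, 3, 6, 4, 7, 8]

[2, 1, 5, 3, 6, 4, 7, 8]


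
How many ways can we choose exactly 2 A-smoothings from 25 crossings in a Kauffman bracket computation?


We choose which 2 of 25 crossings get A-smoothings.
C(25, 2) = 25! / (2! * 23!)
= 300

300


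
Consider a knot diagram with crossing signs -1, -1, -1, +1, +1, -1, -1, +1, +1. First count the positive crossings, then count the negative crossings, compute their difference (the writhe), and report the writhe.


Step 1: Count positive crossings (+1).
Positive crossings: 4
Step 2: Count negative crossings (-1).
Negative crossings: 5
Step 3: Writhe = (positive) - (negative)
w = 4 - 5 = -1
Step 4: |w| = 1, and w is negative

-1


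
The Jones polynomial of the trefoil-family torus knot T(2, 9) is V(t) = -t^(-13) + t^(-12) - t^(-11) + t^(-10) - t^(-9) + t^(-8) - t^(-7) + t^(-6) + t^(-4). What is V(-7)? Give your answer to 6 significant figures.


Substituting t = -7 into V(t) = -t^(-13) + t^(-12) - t^(-11) + t^(-10) - t^(-9) + t^(-8) - t^(-7) + t^(-6) + t^(-4):
  (-)t^(-13) = 1.03211e-11
  (+)t^(-12) = 7.22476e-11
  (-)t^(-11) = 5.05733e-10
  (+)t^(-10) = 3.54013e-09
  (-)t^(-9) = 2.47809e-08
  (+)t^(-8) = 1.73467e-07
  (-)t^(-7) = 1.21427e-06
  (+)t^(-6) = 8.49986e-06
  (+)t^(-4) = 0.000416493
Sum = (1.03211e-11) + (7.22476e-11) + (5.05733e-10) + (3.54013e-09) + (2.47809e-08) + (1.73467e-07) + (1.21427e-06) + (8.49986e-06) + (0.000416493)
= 0.0004264096292
Rounded to 6 significant figures: 0.00042641

0.00042641


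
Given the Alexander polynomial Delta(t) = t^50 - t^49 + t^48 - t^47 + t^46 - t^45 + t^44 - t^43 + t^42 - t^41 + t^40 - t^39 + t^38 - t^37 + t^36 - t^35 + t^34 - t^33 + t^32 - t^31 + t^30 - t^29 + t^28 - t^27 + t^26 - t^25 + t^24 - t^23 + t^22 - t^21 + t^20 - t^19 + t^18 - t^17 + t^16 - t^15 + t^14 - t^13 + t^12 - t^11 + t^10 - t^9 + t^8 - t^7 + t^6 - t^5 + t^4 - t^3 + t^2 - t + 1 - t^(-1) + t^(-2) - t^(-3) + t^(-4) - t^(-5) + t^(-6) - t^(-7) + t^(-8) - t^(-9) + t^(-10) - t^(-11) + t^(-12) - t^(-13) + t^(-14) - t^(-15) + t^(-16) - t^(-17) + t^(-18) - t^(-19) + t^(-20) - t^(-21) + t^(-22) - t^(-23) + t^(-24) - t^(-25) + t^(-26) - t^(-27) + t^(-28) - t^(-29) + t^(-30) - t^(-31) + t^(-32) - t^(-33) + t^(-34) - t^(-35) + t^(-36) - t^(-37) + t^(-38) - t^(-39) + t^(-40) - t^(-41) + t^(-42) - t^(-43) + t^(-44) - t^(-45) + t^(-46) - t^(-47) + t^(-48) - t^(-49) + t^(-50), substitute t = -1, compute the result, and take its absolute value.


Step 1: The polynomial has 101 terms with alternating signs, exponents from 50 down to -50.
Step 2: Substitute t = -1. The i-th term has coefficient (-1)^i and exponent (m-i),
  so its value is (-1)^i * (-1)^(m-i) = (-1)^m = 1 for every i.
Step 3: All 101 terms equal 1, so Delta(-1) = 101 * (1) = 101
Step 4: |Delta(-1)| = 101

101


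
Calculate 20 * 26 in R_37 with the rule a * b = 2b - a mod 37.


20 * 26 = 2*26 - 20 mod 37
= 52 - 20 mod 37
= 32 mod 37 = 32

32


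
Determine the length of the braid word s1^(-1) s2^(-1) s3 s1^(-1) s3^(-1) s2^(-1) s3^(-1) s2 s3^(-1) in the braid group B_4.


The word length counts the number of generators (including inverses).
Listing each generator: s1^(-1), s2^(-1), s3, s1^(-1), s3^(-1), s2^(-1), s3^(-1), s2, s3^(-1)
There are 9 generators in this braid word.

9


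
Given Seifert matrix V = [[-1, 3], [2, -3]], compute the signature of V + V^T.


Step 1: V + V^T = [[-2, 5], [5, -6]]
Step 2: trace = -8, det = -13
Step 3: Discriminant = (-8)^2 - 4*(-13) = 116
Step 4: Eigenvalues: 1.38516, -9.38516
Step 5: Signature = (# positive eigenvalues) - (# negative eigenvalues) = 0

0


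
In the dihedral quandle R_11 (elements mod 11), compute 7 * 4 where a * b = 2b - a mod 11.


7 * 4 = 2*4 - 7 mod 11
= 8 - 7 mod 11
= 1 mod 11 = 1

1


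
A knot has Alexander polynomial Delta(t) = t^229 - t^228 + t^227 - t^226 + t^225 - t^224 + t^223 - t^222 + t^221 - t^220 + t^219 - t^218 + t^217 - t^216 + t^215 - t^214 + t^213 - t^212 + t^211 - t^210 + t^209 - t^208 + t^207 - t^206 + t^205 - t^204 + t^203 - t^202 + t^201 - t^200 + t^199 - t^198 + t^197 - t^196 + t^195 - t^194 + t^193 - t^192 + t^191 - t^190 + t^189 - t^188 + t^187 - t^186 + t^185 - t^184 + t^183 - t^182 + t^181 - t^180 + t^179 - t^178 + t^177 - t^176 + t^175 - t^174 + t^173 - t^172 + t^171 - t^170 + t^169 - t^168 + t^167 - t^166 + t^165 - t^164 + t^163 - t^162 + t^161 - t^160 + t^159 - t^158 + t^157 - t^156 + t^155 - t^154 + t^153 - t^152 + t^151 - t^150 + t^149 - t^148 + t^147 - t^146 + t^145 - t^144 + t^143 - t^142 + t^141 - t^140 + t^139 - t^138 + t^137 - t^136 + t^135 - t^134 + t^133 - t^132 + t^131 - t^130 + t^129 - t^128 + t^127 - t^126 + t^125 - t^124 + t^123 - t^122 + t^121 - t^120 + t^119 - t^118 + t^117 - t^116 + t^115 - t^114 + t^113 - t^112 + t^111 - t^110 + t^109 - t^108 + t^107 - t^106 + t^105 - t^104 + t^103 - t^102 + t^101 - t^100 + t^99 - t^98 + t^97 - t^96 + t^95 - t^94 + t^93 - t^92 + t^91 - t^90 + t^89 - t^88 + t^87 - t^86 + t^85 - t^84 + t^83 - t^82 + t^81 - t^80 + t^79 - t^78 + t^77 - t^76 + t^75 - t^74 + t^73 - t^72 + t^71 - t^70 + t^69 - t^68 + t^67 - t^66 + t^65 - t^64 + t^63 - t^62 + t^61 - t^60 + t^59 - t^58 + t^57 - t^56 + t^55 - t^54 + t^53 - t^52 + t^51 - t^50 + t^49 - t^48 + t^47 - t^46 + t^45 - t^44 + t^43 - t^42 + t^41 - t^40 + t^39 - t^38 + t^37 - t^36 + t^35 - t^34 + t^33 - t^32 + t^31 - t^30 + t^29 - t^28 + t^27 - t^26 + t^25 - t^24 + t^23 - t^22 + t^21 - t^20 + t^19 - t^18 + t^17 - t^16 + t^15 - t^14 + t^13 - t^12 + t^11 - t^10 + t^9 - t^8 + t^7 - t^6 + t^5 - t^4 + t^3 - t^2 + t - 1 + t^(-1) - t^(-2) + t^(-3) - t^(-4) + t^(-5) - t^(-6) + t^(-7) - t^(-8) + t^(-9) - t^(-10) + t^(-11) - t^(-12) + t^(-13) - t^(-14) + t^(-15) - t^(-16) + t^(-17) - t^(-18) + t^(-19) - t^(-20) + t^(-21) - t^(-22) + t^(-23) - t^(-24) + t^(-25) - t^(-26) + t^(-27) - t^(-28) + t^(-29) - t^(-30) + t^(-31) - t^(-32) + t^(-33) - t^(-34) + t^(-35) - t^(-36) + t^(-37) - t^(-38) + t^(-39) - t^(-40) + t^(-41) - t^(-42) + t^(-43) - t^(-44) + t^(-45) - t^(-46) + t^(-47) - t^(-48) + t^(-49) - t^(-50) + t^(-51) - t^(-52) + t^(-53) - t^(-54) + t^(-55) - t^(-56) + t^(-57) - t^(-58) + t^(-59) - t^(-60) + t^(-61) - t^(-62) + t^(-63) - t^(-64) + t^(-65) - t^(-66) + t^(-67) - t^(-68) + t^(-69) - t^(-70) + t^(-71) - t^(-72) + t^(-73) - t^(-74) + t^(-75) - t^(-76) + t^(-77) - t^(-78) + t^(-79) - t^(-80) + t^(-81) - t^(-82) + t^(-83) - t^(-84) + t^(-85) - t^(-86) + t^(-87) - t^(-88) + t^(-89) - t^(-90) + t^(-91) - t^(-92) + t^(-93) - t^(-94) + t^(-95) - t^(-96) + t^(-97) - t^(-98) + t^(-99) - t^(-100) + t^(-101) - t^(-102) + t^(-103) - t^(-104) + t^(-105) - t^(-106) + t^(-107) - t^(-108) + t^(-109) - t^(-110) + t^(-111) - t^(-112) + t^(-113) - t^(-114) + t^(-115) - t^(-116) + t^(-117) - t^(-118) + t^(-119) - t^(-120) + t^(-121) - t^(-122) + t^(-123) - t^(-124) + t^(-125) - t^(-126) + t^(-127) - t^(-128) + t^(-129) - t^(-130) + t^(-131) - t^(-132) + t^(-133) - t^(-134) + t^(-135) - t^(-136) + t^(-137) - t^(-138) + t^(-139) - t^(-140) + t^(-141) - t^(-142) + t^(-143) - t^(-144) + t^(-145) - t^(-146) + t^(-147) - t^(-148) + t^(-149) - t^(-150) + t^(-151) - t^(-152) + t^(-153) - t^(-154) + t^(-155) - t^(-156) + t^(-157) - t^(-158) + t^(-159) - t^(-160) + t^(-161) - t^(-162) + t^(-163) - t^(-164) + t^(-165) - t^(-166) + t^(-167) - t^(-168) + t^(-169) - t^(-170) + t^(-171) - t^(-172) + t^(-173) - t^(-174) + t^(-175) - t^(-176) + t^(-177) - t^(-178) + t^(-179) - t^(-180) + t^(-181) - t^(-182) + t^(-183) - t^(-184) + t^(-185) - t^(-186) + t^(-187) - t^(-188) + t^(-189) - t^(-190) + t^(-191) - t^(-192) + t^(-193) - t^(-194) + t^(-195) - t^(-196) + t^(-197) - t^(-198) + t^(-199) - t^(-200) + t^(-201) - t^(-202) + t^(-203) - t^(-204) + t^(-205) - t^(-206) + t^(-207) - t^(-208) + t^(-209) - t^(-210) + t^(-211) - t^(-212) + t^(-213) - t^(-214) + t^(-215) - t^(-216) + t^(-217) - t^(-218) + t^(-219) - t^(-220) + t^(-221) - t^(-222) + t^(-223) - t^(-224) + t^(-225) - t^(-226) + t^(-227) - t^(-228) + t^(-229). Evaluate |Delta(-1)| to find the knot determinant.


Step 1: The polynomial has 459 terms with alternating signs, exponents from 229 down to -229.
Step 2: Substitute t = -1. The i-th term has coefficient (-1)^i and exponent (m-i),
  so its value is (-1)^i * (-1)^(m-i) = (-1)^m = -1 for every i.
Step 3: All 459 terms equal -1, so Delta(-1) = 459 * (-1) = -459
Step 4: |Delta(-1)| = 459

459


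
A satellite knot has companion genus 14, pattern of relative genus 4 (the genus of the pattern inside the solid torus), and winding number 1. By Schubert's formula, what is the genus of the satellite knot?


Schubert: g(satellite) = g_rel(pattern) + |winding| * g(companion),
where g_rel(pattern) is the genus of the pattern relative to the solid torus.
= 4 + 1 * 14
= 4 + 14 = 18

18


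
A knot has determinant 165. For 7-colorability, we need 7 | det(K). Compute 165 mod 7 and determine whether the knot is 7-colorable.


Step 1: A knot is p-colorable if and only if p divides its determinant.
Step 2: Compute 165 mod 7.
165 = 23 * 7 + 4
Step 3: 165 mod 7 = 4
Step 4: The knot is 7-colorable: no

4


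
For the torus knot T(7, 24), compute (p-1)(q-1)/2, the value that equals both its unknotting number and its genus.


For a torus knot T(p,q), both the unknotting number and genus equal (p-1)(q-1)/2.
= (7-1)(24-1)/2
= 6*23/2
= 138/2 = 69

69


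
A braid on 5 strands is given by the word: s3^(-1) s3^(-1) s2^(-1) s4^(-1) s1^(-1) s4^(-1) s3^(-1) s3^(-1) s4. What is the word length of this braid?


The word length counts the number of generators (including inverses).
Listing each generator: s3^(-1), s3^(-1), s2^(-1), s4^(-1), s1^(-1), s4^(-1), s3^(-1), s3^(-1), s4
There are 9 generators in this braid word.

9


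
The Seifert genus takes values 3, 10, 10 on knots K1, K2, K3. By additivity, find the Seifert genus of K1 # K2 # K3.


The Seifert genus is additive under connected sum.
Seifert genus(K1 # K2 # K3) = (3) + (10) + (10)
= 23

23


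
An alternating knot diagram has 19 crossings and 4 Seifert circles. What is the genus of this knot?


For alternating knots, g = (c - s + 1)/2.
= (19 - 4 + 1)/2
= 16/2 = 8

8


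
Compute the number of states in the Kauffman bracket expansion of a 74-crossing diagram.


Each crossing contributes 2 choices (A-smoothing or B-smoothing).
Total states = 2^74 = 18889465931478580854784

18889465931478580854784


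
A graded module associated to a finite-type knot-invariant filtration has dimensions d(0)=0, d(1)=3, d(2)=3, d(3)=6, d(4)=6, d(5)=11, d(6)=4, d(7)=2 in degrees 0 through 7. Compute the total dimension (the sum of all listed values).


Total dimension = d(0) + d(1) + ... + d(7)
= 0 + 3 + 3 + 6 + 6 + 11 + 4 + 2
= 35

35


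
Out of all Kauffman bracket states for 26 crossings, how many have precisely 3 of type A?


We choose which 3 of 26 crossings get A-smoothings.
C(26, 3) = 26! / (3! * 23!)
= 2600

2600


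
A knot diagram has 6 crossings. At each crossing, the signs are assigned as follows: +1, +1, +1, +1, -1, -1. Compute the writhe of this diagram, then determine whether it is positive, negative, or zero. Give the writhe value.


Step 1: Count positive crossings (+1).
Positive crossings: 4
Step 2: Count negative crossings (-1).
Negative crossings: 2
Step 3: Writhe = (positive) - (negative)
w = 4 - 2 = 2
Step 4: |w| = 2, and w is positive

2


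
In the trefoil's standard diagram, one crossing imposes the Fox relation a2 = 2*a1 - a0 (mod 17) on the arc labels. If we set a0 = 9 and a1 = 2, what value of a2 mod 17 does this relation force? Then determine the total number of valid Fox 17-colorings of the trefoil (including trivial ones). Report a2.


Step 1: Apply the given crossing relation 2*a1 - a0 - a2 = 0 (mod 17).
  a2 = 2*a1 - a0 mod 17
  a2 = 2*2 - 9 mod 17
  a2 = 4 - 9 mod 17
  a2 = -5 mod 17 = 12
Step 2: The trefoil has determinant 3.
  Number of Fox p-colorings (p prime) is p^2 if p = 3, else p.
  Since 17 does not divide 3, only trivial (constant) colorings exist.
  (So the trial a0 = 9, a1 = 2 with a0 != a1 does NOT extend to a valid coloring of the whole trefoil: the other two crossing relations require 3*(a1 - a0) = 0 (mod 17), which fails.)
  Total colorings = 17
Step 3: a2 = 12, total Fox 17-colorings = 17

12


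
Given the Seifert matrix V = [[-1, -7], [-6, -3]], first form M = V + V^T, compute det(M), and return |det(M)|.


Step 1: Form V + V^T where V = [[-1, -7], [-6, -3]]
  V^T = [[-1, -6], [-7, -3]]
  V + V^T = [[-2, -13], [-13, -6]]
Step 2: det(V + V^T) = (-2)*(-6) - (-13)*(-13)
  = 12 - 169 = -157
Step 3: Knot determinant = |det(V + V^T)| = |-157| = 157

157


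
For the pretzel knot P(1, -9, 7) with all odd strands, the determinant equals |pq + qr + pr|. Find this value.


Step 1: Compute pq + qr + pr.
pq = 1*(-9) = -9
qr = (-9)*7 = -63
pr = 1*7 = 7
pq + qr + pr = -9 + (-63) + 7 = -65
Step 2: Take absolute value.
det(P(1,-9,7)) = |-65| = 65

65


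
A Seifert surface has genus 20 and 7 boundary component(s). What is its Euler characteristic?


chi = 2 - 2g - b
= 2 - 2*20 - 7
= 2 - 40 - 7 = -45

-45


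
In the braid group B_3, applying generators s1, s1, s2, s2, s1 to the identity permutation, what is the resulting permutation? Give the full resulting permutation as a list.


Starting with identity [1, 2, 3].
Apply generators in sequence:
  After s1: [2, 1, 3]
  After s1: [1, 2, 3]
  After s2: [1, 3, 2]
  After s2: [1, 2, 3]
  After s1: [2, 1, 3]
Final permutation: [2, 1, 3]

[2, 1, 3]


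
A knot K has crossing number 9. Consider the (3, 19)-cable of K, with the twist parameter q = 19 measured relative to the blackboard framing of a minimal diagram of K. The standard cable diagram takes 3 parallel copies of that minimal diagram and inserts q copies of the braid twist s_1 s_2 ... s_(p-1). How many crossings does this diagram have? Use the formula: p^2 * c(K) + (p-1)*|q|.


Step 1: Each of the c(K) crossings of the companion diagram becomes p*p = p^2 crossings among the p parallel strands, and each of the |q| twists s_1 s_2 ... s_(p-1) adds (p-1) crossings.
  Crossings = p^2 * c(K) + (p-1)*|q|
Step 2: = 3^2 * 9 + (3-1)*19
Step 3: = 9*9 + 2*19
Step 4: = 81 + 38 = 119

119


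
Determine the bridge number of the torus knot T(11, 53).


The bridge number of T(p,q) is min(p,q).
min(11, 53) = 11

11


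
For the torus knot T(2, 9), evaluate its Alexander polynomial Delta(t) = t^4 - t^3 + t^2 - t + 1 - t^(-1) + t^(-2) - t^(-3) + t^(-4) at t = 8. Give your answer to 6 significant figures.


Substituting t = 8 into Delta(t) = t^4 - t^3 + t^2 - t + 1 - t^(-1) + t^(-2) - t^(-3) + t^(-4):
Term values: (4096) + (-512) + (64) + (-8) + (1) + (-0.125) + (0.015625) + (-0.00195312) + (0.000244141)
Sum = 3640.888916
Rounded to 6 significant figures: 3640.89

3640.89


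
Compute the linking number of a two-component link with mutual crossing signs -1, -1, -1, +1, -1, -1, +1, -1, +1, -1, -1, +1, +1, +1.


Step 1: Count positive crossings: 6
Step 2: Count negative crossings: 8
Step 3: Sum of signs = 6 - 8 = -2
Step 4: Linking number = sum/2 = -2/2 = -1

-1


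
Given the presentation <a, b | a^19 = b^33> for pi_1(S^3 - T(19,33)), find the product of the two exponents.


The relation is a^19 = b^33.
Product of exponents = 19 * 33
= 627

627


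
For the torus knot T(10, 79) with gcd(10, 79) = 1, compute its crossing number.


For a torus knot T(p, q) with gcd(p,q)=1,
the crossing number is min(p*(q-1), q*(p-1)).
p*(q-1) = 10*78 = 780
q*(p-1) = 79*9 = 711
min(780, 711) = 711

711


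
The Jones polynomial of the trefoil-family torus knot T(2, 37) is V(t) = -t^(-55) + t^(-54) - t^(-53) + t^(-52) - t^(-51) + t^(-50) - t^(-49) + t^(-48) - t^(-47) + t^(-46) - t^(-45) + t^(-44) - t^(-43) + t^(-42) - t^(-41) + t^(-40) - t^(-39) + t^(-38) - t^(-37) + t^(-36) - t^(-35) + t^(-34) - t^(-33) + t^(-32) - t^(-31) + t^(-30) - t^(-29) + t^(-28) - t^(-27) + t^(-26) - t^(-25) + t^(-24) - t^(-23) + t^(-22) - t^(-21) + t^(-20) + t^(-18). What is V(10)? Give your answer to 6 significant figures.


Substituting t = 10 into V(t) = -t^(-55) + t^(-54) - t^(-53) + t^(-52) - t^(-51) + t^(-50) - t^(-49) + t^(-48) - t^(-47) + t^(-46) - t^(-45) + t^(-44) - t^(-43) + t^(-42) - t^(-41) + t^(-40) - t^(-39) + t^(-38) - t^(-37) + t^(-36) - t^(-35) + t^(-34) - t^(-33) + t^(-32) - t^(-31) + t^(-30) - t^(-29) + t^(-28) - t^(-27) + t^(-26) - t^(-25) + t^(-24) - t^(-23) + t^(-22) - t^(-21) + t^(-20) + t^(-18):
  (-)t^(-55) = -1e-55
  (+)t^(-54) = 1e-54
  (-)t^(-53) = -1e-53
  (+)t^(-52) = 1e-52
  (-)t^(-51) = -1e-51
  (+)t^(-50) = 1e-50
  (-)t^(-49) = -1e-49
  (+)t^(-48) = 1e-48
  (-)t^(-47) = -1e-47
  (+)t^(-46) = 1e-46
  (-)t^(-45) = -1e-45
  (+)t^(-44) = 1e-44
  (-)t^(-43) = -1e-43
  (+)t^(-42) = 1e-42
  (-)t^(-41) = -1e-41
  (+)t^(-40) = 1e-40
  (-)t^(-39) = -1e-39
  (+)t^(-38) = 1e-38
  (-)t^(-37) = -1e-37
  (+)t^(-36) = 1e-36
  (-)t^(-35) = -1e-35
  (+)t^(-34) = 1e-34
  (-)t^(-33) = -1e-33
  (+)t^(-32) = 1e-32
  (-)t^(-31) = -1e-31
  (+)t^(-30) = 1e-30
  (-)t^(-29) = -1e-29
  (+)t^(-28) = 1e-28
  (-)t^(-27) = -1e-27
  (+)t^(-26) = 1e-26
  (-)t^(-25) = -1e-25
  (+)t^(-24) = 1e-24
  (-)t^(-23) = -1e-23
  (+)t^(-22) = 1e-22
  (-)t^(-21) = -1e-21
  (+)t^(-20) = 1e-20
  (+)t^(-18) = 1e-18
Sum = (-1e-55) + (1e-54) + (-1e-53) + (1e-52) + (-1e-51) + (1e-50) + (-1e-49) + (1e-48) + (-1e-47) + (1e-46) + (-1e-45) + (1e-44) + (-1e-43) + (1e-42) + (-1e-41) + (1e-40) + (-1e-39) + (1e-38) + (-1e-37) + (1e-36) + (-1e-35) + (1e-34) + (-1e-33) + (1e-32) + (-1e-31) + (1e-30) + (-1e-29) + (1e-28) + (-1e-27) + (1e-26) + (-1e-25) + (1e-24) + (-1e-23) + (1e-22) + (-1e-21) + (1e-20) + (1e-18)
= 1.009090909e-18
Rounded to 6 significant figures: 1.00909e-18

1.00909e-18


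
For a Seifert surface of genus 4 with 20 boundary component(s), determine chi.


chi = 2 - 2g - b
= 2 - 2*4 - 20
= 2 - 8 - 20 = -26

-26


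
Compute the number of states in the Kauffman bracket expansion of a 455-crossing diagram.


Each crossing contributes 2 choices (A-smoothing or B-smoothing).
Total states = 2^455 = 93035356709837681990313447409664580397266094167976711716030745495121828878514934185752454491361736391777602765602070775492429008462675968

93035356709837681990313447409664580397266094167976711716030745495121828878514934185752454491361736391777602765602070775492429008462675968


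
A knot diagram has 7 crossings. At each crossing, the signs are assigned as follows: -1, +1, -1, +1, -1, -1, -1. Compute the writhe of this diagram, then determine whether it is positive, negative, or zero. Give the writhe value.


Step 1: Count positive crossings (+1).
Positive crossings: 2
Step 2: Count negative crossings (-1).
Negative crossings: 5
Step 3: Writhe = (positive) - (negative)
w = 2 - 5 = -3
Step 4: |w| = 3, and w is negative

-3


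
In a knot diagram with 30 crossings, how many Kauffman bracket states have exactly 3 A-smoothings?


We choose which 3 of 30 crossings get A-smoothings.
C(30, 3) = 30! / (3! * 27!)
= 4060

4060


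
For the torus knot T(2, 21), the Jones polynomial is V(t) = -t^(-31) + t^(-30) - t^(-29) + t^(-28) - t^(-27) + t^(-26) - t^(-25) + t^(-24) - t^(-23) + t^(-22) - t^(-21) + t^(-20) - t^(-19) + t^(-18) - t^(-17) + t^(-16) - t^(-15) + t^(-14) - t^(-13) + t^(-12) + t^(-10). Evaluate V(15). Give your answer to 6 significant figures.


Substituting t = 15 into V(t) = -t^(-31) + t^(-30) - t^(-29) + t^(-28) - t^(-27) + t^(-26) - t^(-25) + t^(-24) - t^(-23) + t^(-22) - t^(-21) + t^(-20) - t^(-19) + t^(-18) - t^(-17) + t^(-16) - t^(-15) + t^(-14) - t^(-13) + t^(-12) + t^(-10):
  (-)t^(-31) = -3.47673e-37
  (+)t^(-30) = 5.2151e-36
  (-)t^(-29) = -7.82264e-35
  (+)t^(-28) = 1.1734e-33
  (-)t^(-27) = -1.76009e-32
  (+)t^(-26) = 2.64014e-31
  (-)t^(-25) = -3.96021e-30
  (+)t^(-24) = 5.94032e-29
  (-)t^(-23) = -8.91048e-28
  (+)t^(-22) = 1.33657e-26
  (-)t^(-21) = -2.00486e-25
  (+)t^(-20) = 3.00729e-24
  (-)t^(-19) = -4.51093e-23
  (+)t^(-18) = 6.76639e-22
  (-)t^(-17) = -1.01496e-20
  (+)t^(-16) = 1.52244e-19
  (-)t^(-15) = -2.28366e-18
  (+)t^(-14) = 3.42549e-17
  (-)t^(-13) = -5.13823e-16
  (+)t^(-12) = 7.70735e-15
  (+)t^(-10) = 1.73415e-12
Sum = (-3.47673e-37) + (5.2151e-36) + (-7.82264e-35) + (1.1734e-33) + (-1.76009e-32) + (2.64014e-31) + (-3.96021e-30) + (5.94032e-29) + (-8.91048e-28) + (1.33657e-26) + (-2.00486e-25) + (3.00729e-24) + (-4.51093e-23) + (6.76639e-22) + (-1.01496e-20) + (1.52244e-19) + (-2.28366e-18) + (3.42549e-17) + (-5.13823e-16) + (7.70735e-15) + (1.73415e-12)
= 1.741378629e-12
Rounded to 6 significant figures: 1.74138e-12

1.74138e-12


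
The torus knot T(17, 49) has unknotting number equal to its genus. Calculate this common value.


For a torus knot T(p,q), both the unknotting number and genus equal (p-1)(q-1)/2.
= (17-1)(49-1)/2
= 16*48/2
= 768/2 = 384

384


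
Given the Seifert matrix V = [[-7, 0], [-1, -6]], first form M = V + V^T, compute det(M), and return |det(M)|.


Step 1: Form V + V^T where V = [[-7, 0], [-1, -6]]
  V^T = [[-7, -1], [0, -6]]
  V + V^T = [[-14, -1], [-1, -12]]
Step 2: det(V + V^T) = (-14)*(-12) - (-1)*(-1)
  = 168 - 1 = 167
Step 3: Knot determinant = |det(V + V^T)| = |167| = 167

167


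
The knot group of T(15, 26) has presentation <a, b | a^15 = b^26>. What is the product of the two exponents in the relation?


The relation is a^15 = b^26.
Product of exponents = 15 * 26
= 390

390


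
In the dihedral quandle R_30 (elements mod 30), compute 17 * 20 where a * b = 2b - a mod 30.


17 * 20 = 2*20 - 17 mod 30
= 40 - 17 mod 30
= 23 mod 30 = 23

23


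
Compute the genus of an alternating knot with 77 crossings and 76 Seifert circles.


For alternating knots, g = (c - s + 1)/2.
= (77 - 76 + 1)/2
= 2/2 = 1

1


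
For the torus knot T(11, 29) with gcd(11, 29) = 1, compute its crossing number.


For a torus knot T(p, q) with gcd(p,q)=1,
the crossing number is min(p*(q-1), q*(p-1)).
p*(q-1) = 11*28 = 308
q*(p-1) = 29*10 = 290
min(308, 290) = 290

290


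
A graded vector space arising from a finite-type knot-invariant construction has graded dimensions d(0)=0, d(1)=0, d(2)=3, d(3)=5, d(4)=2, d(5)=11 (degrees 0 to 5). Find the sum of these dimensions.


Total dimension = d(0) + d(1) + ... + d(5)
= 0 + 0 + 3 + 5 + 2 + 11
= 21

21


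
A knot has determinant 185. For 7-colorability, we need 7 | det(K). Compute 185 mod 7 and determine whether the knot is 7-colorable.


Step 1: A knot is p-colorable if and only if p divides its determinant.
Step 2: Compute 185 mod 7.
185 = 26 * 7 + 3
Step 3: 185 mod 7 = 3
Step 4: The knot is 7-colorable: no

3


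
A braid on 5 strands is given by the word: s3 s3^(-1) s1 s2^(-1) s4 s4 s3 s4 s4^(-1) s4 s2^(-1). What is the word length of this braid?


The word length counts the number of generators (including inverses).
Listing each generator: s3, s3^(-1), s1, s2^(-1), s4, s4, s3, s4, s4^(-1), s4, s2^(-1)
There are 11 generators in this braid word.

11


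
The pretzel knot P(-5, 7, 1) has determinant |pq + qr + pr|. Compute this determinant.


Step 1: Compute pq + qr + pr.
pq = (-5)*7 = -35
qr = 7*1 = 7
pr = (-5)*1 = -5
pq + qr + pr = -35 + 7 + (-5) = -33
Step 2: Take absolute value.
det(P(-5,7,1)) = |-33| = 33

33


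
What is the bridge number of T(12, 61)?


The bridge number of T(p,q) is min(p,q).
min(12, 61) = 12

12


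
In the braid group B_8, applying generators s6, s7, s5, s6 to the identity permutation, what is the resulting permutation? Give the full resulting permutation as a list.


Starting with identity [1, 2, 3, 4, 5, 6, 7, 8].
Apply generators in sequence:
  After s6: [1, 2, 3, 4, 5, 7, 6, 8]
  After s7: [1, 2, 3, 4, 5, 7, 8, 6]
  After s5: [1, 2, 3, 4, 7, 5, 8, 6]
  After s6: [1, 2, 3, 4, 7, 8, 5, 6]
Final permutation: [1, 2, 3, 4, 7, 8, 5, 6]

[1, 2, 3, 4, 7, 8, 5, 6]


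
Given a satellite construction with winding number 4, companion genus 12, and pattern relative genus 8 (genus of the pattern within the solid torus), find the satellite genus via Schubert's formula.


Schubert: g(satellite) = g_rel(pattern) + |winding| * g(companion),
where g_rel(pattern) is the genus of the pattern relative to the solid torus.
= 8 + 4 * 12
= 8 + 48 = 56

56


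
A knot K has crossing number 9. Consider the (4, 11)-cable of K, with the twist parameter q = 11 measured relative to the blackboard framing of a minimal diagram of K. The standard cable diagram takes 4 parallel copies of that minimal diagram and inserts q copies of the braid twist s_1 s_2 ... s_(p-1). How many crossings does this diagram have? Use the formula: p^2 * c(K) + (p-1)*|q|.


Step 1: Each of the c(K) crossings of the companion diagram becomes p*p = p^2 crossings among the p parallel strands, and each of the |q| twists s_1 s_2 ... s_(p-1) adds (p-1) crossings.
  Crossings = p^2 * c(K) + (p-1)*|q|
Step 2: = 4^2 * 9 + (4-1)*11
Step 3: = 16*9 + 3*11
Step 4: = 144 + 33 = 177

177


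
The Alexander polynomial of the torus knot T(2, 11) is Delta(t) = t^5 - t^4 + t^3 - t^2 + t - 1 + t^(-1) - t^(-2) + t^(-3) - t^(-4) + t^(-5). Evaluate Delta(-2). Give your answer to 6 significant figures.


Substituting t = -2 into Delta(t) = t^5 - t^4 + t^3 - t^2 + t - 1 + t^(-1) - t^(-2) + t^(-3) - t^(-4) + t^(-5):
Term values: (-32) + (-16) + (-8) + (-4) + (-2) + (-1) + (-0.5) + (-0.25) + (-0.125) + (-0.0625) + (-0.03125)
Sum = -63.96875
Rounded to 6 significant figures: -63.9688

-63.9688


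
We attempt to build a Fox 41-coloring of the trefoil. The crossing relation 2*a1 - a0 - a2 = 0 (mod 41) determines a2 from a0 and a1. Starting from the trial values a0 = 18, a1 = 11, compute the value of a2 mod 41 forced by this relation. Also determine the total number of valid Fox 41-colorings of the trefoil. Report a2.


Step 1: Apply the given crossing relation 2*a1 - a0 - a2 = 0 (mod 41).
  a2 = 2*a1 - a0 mod 41
  a2 = 2*11 - 18 mod 41
  a2 = 22 - 18 mod 41
  a2 = 4 mod 41 = 4
Step 2: The trefoil has determinant 3.
  Number of Fox p-colorings (p prime) is p^2 if p = 3, else p.
  Since 41 does not divide 3, only trivial (constant) colorings exist.
  (So the trial a0 = 18, a1 = 11 with a0 != a1 does NOT extend to a valid coloring of the whole trefoil: the other two crossing relations require 3*(a1 - a0) = 0 (mod 41), which fails.)
  Total colorings = 41
Step 3: a2 = 4, total Fox 41-colorings = 41

4


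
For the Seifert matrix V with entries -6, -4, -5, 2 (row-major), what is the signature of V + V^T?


Step 1: V + V^T = [[-12, -9], [-9, 4]]
Step 2: trace = -8, det = -129
Step 3: Discriminant = (-8)^2 - 4*(-129) = 580
Step 4: Eigenvalues: 8.04159, -16.0416
Step 5: Signature = (# positive eigenvalues) - (# negative eigenvalues) = 0

0


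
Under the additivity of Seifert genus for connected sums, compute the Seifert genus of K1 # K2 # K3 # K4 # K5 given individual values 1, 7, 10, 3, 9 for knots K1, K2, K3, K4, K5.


The Seifert genus is additive under connected sum.
Seifert genus(K1 # K2 # K3 # K4 # K5) = (1) + (7) + (10) + (3) + (9)
= 30

30


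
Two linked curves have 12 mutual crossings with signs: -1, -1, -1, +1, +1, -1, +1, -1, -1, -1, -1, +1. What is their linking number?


Step 1: Count positive crossings: 4
Step 2: Count negative crossings: 8
Step 3: Sum of signs = 4 - 8 = -4
Step 4: Linking number = sum/2 = -4/2 = -2

-2


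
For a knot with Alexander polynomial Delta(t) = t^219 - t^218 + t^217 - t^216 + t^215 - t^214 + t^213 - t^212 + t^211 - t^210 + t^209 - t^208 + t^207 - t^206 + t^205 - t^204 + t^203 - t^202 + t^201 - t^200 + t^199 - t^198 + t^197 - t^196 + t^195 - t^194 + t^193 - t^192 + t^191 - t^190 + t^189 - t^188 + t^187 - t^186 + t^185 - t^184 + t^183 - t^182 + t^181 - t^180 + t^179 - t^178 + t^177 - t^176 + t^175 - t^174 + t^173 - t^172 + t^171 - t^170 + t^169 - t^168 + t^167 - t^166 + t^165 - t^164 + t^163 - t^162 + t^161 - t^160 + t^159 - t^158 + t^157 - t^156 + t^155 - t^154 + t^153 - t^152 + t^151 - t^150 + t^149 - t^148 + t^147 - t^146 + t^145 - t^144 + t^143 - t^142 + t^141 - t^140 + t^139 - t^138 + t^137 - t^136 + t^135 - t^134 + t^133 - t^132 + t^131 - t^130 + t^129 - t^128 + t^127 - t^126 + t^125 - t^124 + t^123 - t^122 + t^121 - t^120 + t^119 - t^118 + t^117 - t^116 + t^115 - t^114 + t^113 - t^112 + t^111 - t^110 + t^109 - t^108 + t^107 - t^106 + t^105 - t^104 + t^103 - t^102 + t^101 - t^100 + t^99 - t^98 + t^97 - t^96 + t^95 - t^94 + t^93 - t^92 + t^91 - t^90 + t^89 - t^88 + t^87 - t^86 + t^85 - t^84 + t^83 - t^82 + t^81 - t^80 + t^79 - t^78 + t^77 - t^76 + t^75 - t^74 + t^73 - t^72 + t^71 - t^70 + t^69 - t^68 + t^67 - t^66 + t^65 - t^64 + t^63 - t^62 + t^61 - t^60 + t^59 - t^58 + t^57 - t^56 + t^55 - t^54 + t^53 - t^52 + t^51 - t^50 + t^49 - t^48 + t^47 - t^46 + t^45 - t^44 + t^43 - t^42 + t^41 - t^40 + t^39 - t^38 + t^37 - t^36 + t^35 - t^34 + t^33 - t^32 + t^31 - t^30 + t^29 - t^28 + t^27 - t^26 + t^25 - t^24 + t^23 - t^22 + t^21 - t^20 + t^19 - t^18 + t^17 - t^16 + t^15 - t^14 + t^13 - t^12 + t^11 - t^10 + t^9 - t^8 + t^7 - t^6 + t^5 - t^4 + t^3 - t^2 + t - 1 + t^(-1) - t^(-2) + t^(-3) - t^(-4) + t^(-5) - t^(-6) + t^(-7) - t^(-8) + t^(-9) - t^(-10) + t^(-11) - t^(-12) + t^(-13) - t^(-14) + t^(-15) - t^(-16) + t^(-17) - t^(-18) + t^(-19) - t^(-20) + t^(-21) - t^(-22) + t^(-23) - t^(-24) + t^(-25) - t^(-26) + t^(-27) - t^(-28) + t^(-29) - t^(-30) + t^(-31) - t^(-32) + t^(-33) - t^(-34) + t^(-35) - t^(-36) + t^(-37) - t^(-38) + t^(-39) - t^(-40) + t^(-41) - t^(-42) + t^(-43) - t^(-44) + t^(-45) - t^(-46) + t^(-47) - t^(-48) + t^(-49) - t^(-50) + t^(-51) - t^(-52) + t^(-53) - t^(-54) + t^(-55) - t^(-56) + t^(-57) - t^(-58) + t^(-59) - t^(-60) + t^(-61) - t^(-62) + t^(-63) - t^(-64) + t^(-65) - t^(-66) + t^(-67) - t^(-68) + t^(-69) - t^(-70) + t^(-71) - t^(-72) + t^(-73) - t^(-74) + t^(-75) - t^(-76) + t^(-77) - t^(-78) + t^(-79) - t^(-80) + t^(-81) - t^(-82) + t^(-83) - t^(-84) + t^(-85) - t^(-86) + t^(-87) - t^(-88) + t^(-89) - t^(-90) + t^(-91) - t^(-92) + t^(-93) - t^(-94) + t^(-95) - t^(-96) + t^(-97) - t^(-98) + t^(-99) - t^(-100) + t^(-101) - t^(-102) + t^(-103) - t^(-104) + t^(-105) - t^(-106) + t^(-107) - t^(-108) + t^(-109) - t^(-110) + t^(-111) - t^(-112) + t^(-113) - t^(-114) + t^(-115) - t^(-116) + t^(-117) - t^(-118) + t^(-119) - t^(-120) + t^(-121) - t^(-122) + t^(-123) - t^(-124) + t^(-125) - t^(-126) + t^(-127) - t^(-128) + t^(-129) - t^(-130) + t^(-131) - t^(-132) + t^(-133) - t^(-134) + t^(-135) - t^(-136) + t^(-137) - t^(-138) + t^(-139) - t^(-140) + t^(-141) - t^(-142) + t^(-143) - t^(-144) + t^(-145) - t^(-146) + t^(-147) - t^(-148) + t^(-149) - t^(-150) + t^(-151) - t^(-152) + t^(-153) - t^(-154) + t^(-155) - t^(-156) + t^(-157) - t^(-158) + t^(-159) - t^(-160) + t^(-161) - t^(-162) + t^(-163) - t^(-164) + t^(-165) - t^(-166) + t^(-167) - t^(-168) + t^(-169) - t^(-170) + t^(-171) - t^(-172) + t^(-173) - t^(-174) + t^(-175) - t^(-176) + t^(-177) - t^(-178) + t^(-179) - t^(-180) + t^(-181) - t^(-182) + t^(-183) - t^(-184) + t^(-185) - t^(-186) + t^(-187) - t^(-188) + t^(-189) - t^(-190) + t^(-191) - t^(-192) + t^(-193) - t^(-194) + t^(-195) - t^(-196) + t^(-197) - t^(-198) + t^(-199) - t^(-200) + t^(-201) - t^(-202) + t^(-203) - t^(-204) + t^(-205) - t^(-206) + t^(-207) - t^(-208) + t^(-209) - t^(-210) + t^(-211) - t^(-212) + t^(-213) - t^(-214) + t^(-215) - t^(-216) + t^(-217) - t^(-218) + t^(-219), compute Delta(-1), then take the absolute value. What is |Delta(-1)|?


Step 1: The polynomial has 439 terms with alternating signs, exponents from 219 down to -219.
Step 2: Substitute t = -1. The i-th term has coefficient (-1)^i and exponent (m-i),
  so its value is (-1)^i * (-1)^(m-i) = (-1)^m = -1 for every i.
Step 3: All 439 terms equal -1, so Delta(-1) = 439 * (-1) = -439
Step 4: |Delta(-1)| = 439

439


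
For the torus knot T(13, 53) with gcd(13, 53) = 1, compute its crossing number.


For a torus knot T(p, q) with gcd(p,q)=1,
the crossing number is min(p*(q-1), q*(p-1)).
p*(q-1) = 13*52 = 676
q*(p-1) = 53*12 = 636
min(676, 636) = 636

636


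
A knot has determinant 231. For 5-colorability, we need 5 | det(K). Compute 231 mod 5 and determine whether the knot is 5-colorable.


Step 1: A knot is p-colorable if and only if p divides its determinant.
Step 2: Compute 231 mod 5.
231 = 46 * 5 + 1
Step 3: 231 mod 5 = 1
Step 4: The knot is 5-colorable: no

1


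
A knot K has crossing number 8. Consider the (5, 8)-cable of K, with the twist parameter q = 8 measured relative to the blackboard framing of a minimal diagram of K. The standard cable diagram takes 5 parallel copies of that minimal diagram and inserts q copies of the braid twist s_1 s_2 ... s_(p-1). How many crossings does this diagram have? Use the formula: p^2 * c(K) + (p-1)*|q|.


Step 1: Each of the c(K) crossings of the companion diagram becomes p*p = p^2 crossings among the p parallel strands, and each of the |q| twists s_1 s_2 ... s_(p-1) adds (p-1) crossings.
  Crossings = p^2 * c(K) + (p-1)*|q|
Step 2: = 5^2 * 8 + (5-1)*8
Step 3: = 25*8 + 4*8
Step 4: = 200 + 32 = 232

232


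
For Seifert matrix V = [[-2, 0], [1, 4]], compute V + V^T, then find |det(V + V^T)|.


Step 1: Form V + V^T where V = [[-2, 0], [1, 4]]
  V^T = [[-2, 1], [0, 4]]
  V + V^T = [[-4, 1], [1, 8]]
Step 2: det(V + V^T) = (-4)*8 - 1*1
  = -32 - 1 = -33
Step 3: Knot determinant = |det(V + V^T)| = |-33| = 33

33


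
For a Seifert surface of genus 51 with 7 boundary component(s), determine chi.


chi = 2 - 2g - b
= 2 - 2*51 - 7
= 2 - 102 - 7 = -107

-107


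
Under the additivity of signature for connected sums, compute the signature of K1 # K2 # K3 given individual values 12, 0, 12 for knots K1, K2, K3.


The signature is additive under connected sum.
signature(K1 # K2 # K3) = (12) + (0) + (12)
= 24

24


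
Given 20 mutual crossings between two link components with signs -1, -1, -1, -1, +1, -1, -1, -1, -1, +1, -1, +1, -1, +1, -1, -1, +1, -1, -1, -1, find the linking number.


Step 1: Count positive crossings: 5
Step 2: Count negative crossings: 15
Step 3: Sum of signs = 5 - 15 = -10
Step 4: Linking number = sum/2 = -10/2 = -5

-5


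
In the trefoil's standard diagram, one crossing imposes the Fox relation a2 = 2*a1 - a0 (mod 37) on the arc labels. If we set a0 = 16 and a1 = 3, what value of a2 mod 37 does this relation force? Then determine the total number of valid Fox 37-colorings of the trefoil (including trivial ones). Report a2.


Step 1: Apply the given crossing relation 2*a1 - a0 - a2 = 0 (mod 37).
  a2 = 2*a1 - a0 mod 37
  a2 = 2*3 - 16 mod 37
  a2 = 6 - 16 mod 37
  a2 = -10 mod 37 = 27
Step 2: The trefoil has determinant 3.
  Number of Fox p-colorings (p prime) is p^2 if p = 3, else p.
  Since 37 does not divide 3, only trivial (constant) colorings exist.
  (So the trial a0 = 16, a1 = 3 with a0 != a1 does NOT extend to a valid coloring of the whole trefoil: the other two crossing relations require 3*(a1 - a0) = 0 (mod 37), which fails.)
  Total colorings = 37
Step 3: a2 = 27, total Fox 37-colorings = 37

27
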